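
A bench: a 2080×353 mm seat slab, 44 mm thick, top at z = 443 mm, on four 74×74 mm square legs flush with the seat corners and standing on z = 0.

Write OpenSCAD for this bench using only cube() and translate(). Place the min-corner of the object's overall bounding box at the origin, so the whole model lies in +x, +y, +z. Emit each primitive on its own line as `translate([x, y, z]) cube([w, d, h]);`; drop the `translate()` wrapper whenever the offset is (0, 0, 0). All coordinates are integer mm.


translate([0, 0, 399]) cube([2080, 353, 44]);
cube([74, 74, 399]);
translate([0, 279, 0]) cube([74, 74, 399]);
translate([2006, 0, 0]) cube([74, 74, 399]);
translate([2006, 279, 0]) cube([74, 74, 399]);


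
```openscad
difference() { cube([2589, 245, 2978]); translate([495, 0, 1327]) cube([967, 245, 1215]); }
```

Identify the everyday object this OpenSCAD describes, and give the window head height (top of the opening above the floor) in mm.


A wall with a window opening. The window head height is 2542 mm.

A wall with a rectangular opening subtracted — a window. Sill at z = 1327, opening 1215 mm tall, so the head is at 1327 + 1215 = 2542 mm.


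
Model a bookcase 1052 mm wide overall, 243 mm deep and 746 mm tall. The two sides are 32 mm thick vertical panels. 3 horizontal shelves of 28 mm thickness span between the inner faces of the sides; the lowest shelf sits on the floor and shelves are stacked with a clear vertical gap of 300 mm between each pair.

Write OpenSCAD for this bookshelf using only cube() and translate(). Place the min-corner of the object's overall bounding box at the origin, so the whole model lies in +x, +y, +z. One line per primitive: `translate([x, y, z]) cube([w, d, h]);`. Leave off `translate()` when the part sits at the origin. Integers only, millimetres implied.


cube([32, 243, 746]);
translate([1020, 0, 0]) cube([32, 243, 746]);
translate([32, 0, 0]) cube([988, 243, 28]);
translate([32, 0, 328]) cube([988, 243, 28]);
translate([32, 0, 656]) cube([988, 243, 28]);


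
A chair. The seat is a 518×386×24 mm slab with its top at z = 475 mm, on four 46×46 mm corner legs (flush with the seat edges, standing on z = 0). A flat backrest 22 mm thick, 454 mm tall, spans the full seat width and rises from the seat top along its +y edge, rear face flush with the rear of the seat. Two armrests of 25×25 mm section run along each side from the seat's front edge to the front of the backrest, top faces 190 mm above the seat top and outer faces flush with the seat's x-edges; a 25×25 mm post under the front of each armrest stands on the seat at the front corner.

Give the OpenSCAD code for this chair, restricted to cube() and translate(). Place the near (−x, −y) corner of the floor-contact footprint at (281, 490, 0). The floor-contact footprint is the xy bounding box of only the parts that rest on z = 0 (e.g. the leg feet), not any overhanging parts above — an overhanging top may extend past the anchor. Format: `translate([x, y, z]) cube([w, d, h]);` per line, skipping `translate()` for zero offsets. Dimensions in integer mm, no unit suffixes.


translate([281, 490, 451]) cube([518, 386, 24]);
translate([281, 490, 0]) cube([46, 46, 451]);
translate([753, 490, 0]) cube([46, 46, 451]);
translate([281, 830, 0]) cube([46, 46, 451]);
translate([753, 830, 0]) cube([46, 46, 451]);
translate([281, 854, 475]) cube([518, 22, 454]);
translate([281, 490, 640]) cube([25, 364, 25]);
translate([774, 490, 640]) cube([25, 364, 25]);
translate([281, 490, 475]) cube([25, 25, 165]);
translate([774, 490, 475]) cube([25, 25, 165]);


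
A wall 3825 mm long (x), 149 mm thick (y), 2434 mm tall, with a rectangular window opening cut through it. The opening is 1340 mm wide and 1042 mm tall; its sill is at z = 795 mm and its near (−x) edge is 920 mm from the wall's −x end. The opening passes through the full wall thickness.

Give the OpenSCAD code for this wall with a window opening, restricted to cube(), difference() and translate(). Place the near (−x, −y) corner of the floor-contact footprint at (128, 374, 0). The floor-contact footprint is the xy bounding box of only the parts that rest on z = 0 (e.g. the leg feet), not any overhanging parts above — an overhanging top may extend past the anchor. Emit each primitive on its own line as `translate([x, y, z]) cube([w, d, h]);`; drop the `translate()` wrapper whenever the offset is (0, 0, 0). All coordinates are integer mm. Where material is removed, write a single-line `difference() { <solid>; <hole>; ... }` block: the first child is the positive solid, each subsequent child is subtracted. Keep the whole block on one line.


difference() { translate([128, 374, 0]) cube([3825, 149, 2434]); translate([1048, 374, 795]) cube([1340, 149, 1042]); }


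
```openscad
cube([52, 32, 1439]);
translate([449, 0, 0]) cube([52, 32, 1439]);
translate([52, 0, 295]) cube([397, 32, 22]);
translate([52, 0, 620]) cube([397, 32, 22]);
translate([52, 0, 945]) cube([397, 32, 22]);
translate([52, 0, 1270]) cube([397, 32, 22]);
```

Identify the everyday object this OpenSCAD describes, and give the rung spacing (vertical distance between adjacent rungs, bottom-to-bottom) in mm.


A ladder. The rung spacing is 325 mm.

Two tall 52×32 posts with 4 short bars between them — a ladder. Adjacent rungs sit at z = 295 and z = 620, so the spacing is 620 − 295 = 325 mm.


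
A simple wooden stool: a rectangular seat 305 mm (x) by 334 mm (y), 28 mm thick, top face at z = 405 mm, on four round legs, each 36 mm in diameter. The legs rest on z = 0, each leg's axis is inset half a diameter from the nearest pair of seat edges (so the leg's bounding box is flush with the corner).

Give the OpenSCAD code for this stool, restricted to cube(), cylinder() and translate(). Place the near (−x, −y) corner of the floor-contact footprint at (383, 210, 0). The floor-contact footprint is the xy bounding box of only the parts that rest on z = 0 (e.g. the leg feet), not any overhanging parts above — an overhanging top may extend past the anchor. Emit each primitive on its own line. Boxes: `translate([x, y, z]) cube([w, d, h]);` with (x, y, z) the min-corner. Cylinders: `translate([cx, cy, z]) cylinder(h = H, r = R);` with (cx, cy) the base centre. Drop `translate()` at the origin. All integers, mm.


// leg_h = 405 - 28 = 377
translate([383, 210, 377]) cube([305, 334, 28]);
translate([401, 228, 0]) cylinder(h = 377, r = 18);
translate([670, 228, 0]) cylinder(h = 377, r = 18);
translate([401, 526, 0]) cylinder(h = 377, r = 18);
translate([670, 526, 0]) cylinder(h = 377, r = 18);


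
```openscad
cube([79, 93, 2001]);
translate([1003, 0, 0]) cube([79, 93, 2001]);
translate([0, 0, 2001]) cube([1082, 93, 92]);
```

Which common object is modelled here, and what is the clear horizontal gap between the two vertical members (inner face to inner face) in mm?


A door frame. The clear opening width is 924 mm.

Two 2001 mm tall posts with a header on top — a door frame. The left jamb is 79 mm wide at x = 0; the right jamb starts at x = 1003. The clear opening is 1003 − 79 = 924 mm.


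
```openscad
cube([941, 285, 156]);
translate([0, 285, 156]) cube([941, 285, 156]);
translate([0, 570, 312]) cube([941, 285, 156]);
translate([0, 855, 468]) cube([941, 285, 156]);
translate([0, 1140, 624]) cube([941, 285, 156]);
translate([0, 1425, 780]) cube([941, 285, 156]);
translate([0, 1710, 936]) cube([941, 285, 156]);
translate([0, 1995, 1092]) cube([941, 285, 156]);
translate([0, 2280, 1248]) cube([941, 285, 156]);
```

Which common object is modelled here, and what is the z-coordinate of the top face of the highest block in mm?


A staircase. The total rise is 1404 mm.

9 identical blocks, each offset up and back from the previous — a staircase. Each step is 156 mm tall and there are 9 of them, so the total rise is 9 × 156 = 1404 mm.


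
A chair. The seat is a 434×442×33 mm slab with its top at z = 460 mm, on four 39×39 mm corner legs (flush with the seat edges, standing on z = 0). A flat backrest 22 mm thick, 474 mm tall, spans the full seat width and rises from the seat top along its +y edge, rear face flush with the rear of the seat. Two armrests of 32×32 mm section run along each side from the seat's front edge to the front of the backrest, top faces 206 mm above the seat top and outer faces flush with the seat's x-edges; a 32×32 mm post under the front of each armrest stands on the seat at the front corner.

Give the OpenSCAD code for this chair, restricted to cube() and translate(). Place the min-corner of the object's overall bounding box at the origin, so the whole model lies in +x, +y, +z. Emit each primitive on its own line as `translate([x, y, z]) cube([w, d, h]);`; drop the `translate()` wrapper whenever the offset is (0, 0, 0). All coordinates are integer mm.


// leg_h = 460 - 33 = 427
// arm post h = 206 - 32 = 174
translate([0, 0, 427]) cube([434, 442, 33]);
cube([39, 39, 427]);
translate([395, 0, 0]) cube([39, 39, 427]);
translate([0, 403, 0]) cube([39, 39, 427]);
translate([395, 403, 0]) cube([39, 39, 427]);
translate([0, 420, 460]) cube([434, 22, 474]);
translate([0, 0, 634]) cube([32, 420, 32]);
translate([402, 0, 634]) cube([32, 420, 32]);
translate([0, 0, 460]) cube([32, 32, 174]);
translate([402, 0, 460]) cube([32, 32, 174]);


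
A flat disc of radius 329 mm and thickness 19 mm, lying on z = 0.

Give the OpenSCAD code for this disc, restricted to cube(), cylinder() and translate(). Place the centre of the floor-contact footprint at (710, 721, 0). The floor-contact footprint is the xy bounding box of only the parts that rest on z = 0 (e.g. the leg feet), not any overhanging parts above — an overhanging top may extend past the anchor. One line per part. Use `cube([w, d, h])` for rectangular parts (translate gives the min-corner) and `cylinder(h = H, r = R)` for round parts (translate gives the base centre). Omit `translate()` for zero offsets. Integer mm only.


translate([710, 721, 0]) cylinder(h = 19, r = 329);


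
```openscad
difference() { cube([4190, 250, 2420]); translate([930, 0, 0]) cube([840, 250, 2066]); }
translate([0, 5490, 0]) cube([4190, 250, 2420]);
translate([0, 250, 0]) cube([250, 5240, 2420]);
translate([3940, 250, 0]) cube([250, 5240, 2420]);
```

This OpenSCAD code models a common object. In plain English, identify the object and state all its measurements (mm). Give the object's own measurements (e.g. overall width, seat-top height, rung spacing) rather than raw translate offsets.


A single room: four walls, each 2420 mm tall and 250 mm thick, enclosing an outside footprint 4190×5740 mm (x × y), no floor or roof. The front and back walls (−y and +y sides) run the full x-width; the side walls fit between their inner faces. A door opening 840 mm wide and 2066 mm tall is cut through the front wall from the floor up, its −x edge 930 mm from the wall's −x end.


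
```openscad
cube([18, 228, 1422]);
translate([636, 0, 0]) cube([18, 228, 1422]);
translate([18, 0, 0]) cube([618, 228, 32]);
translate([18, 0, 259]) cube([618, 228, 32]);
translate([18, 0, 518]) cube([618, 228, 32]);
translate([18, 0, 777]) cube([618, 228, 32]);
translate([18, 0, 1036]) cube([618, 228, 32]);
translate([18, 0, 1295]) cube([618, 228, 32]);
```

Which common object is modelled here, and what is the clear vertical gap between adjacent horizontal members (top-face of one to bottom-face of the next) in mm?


A bookshelf. The clear shelf gap is 227 mm.

Two tall side panels with 6 horizontal boards between them — a bookshelf. The first two shelf undersides are at z = 0 and z = 259; with shelf thickness 32, the clear gap is 259 − 0 − 32 = 227 mm.


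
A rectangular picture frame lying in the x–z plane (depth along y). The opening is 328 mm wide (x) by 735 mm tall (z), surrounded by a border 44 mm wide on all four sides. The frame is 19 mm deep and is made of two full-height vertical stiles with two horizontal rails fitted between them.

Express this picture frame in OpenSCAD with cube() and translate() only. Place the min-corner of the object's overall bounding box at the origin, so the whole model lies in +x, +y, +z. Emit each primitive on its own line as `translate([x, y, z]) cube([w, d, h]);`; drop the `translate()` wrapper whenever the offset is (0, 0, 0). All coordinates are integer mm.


cube([44, 19, 823]);
translate([372, 0, 0]) cube([44, 19, 823]);
translate([44, 0, 0]) cube([328, 19, 44]);
translate([44, 0, 779]) cube([328, 19, 44]);


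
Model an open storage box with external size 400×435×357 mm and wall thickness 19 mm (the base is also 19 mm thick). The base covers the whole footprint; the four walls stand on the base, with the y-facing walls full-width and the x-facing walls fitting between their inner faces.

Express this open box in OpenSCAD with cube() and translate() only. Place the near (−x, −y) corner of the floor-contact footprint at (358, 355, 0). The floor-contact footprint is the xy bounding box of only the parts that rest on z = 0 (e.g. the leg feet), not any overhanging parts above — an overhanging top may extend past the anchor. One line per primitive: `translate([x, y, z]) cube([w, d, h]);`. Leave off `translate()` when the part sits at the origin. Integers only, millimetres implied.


translate([358, 355, 0]) cube([400, 435, 19]);
translate([358, 355, 19]) cube([400, 19, 338]);
translate([358, 771, 19]) cube([400, 19, 338]);
translate([358, 374, 19]) cube([19, 397, 338]);
translate([739, 374, 19]) cube([19, 397, 338]);


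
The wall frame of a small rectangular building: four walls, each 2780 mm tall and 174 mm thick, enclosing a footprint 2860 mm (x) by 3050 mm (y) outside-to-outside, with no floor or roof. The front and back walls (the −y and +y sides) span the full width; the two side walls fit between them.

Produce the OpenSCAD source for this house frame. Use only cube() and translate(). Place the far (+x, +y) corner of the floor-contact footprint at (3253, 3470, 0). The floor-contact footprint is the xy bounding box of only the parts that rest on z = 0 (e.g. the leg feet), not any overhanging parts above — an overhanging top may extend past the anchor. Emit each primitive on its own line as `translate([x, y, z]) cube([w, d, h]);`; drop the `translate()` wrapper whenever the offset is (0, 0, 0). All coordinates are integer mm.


translate([393, 420, 0]) cube([2860, 174, 2780]);
translate([393, 3296, 0]) cube([2860, 174, 2780]);
translate([393, 594, 0]) cube([174, 2702, 2780]);
translate([3079, 594, 0]) cube([174, 2702, 2780]);


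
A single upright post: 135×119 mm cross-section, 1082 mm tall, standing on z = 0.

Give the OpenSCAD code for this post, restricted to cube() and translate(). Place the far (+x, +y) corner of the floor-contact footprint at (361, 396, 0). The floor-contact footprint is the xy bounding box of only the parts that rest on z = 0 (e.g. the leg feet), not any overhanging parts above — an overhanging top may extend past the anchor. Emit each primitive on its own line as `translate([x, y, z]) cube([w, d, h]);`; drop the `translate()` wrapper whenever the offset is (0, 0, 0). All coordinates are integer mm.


translate([226, 277, 0]) cube([135, 119, 1082]);


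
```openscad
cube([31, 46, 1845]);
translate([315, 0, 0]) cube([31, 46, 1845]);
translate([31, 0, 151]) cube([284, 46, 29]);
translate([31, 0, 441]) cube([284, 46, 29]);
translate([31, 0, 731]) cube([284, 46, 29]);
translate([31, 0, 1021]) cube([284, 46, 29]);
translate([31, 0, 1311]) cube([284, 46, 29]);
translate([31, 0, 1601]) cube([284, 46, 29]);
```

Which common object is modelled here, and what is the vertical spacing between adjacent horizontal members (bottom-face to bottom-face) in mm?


A ladder. The rung spacing is 290 mm.

Two tall 31×46 posts with 6 short bars between them — a ladder. Adjacent rungs sit at z = 151 and z = 441, so the spacing is 441 − 151 = 290 mm.


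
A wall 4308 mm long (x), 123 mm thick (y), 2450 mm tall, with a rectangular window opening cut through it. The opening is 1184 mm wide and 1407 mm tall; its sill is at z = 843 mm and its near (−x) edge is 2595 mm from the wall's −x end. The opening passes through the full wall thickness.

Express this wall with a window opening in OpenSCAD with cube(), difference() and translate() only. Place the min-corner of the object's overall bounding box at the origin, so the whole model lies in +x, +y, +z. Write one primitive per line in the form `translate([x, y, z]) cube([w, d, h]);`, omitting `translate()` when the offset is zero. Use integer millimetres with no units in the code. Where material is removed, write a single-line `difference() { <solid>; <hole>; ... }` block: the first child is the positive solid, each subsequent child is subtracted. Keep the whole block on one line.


difference() { cube([4308, 123, 2450]); translate([2595, 0, 843]) cube([1184, 123, 1407]); }


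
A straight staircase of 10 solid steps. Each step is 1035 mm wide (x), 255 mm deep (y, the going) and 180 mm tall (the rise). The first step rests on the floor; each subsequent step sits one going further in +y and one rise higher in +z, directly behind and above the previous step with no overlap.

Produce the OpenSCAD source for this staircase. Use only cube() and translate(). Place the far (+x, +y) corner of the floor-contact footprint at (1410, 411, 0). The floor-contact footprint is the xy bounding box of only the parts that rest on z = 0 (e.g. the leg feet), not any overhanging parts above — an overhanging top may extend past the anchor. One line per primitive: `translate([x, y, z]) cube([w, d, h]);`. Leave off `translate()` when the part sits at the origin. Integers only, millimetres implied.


translate([375, 156, 0]) cube([1035, 255, 180]);
translate([375, 411, 180]) cube([1035, 255, 180]);
translate([375, 666, 360]) cube([1035, 255, 180]);
translate([375, 921, 540]) cube([1035, 255, 180]);
translate([375, 1176, 720]) cube([1035, 255, 180]);
translate([375, 1431, 900]) cube([1035, 255, 180]);
translate([375, 1686, 1080]) cube([1035, 255, 180]);
translate([375, 1941, 1260]) cube([1035, 255, 180]);
translate([375, 2196, 1440]) cube([1035, 255, 180]);
translate([375, 2451, 1620]) cube([1035, 255, 180]);


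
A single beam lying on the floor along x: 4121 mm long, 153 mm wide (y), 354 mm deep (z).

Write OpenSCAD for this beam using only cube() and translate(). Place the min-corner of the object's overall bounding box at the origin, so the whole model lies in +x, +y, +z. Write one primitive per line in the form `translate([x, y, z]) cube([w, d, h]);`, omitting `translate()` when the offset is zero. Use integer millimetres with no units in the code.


cube([4121, 153, 354]);


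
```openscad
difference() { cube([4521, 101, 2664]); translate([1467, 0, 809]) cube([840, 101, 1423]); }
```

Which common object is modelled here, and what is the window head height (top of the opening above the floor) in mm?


A wall with a window opening. The window head height is 2232 mm.

A wall with a rectangular opening subtracted — a window. Sill at z = 809, opening 1423 mm tall, so the head is at 809 + 1423 = 2232 mm.


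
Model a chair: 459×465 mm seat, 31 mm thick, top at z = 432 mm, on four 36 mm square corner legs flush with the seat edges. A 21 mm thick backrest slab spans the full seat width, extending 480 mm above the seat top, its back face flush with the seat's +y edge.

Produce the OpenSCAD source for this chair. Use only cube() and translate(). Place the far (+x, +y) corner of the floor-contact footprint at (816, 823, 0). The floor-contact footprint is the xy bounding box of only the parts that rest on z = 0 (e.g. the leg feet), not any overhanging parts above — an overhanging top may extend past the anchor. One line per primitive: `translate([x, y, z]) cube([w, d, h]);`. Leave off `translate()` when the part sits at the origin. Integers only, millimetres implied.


// leg_h = 432 - 31 = 401
translate([357, 358, 401]) cube([459, 465, 31]);
translate([357, 358, 0]) cube([36, 36, 401]);
translate([780, 358, 0]) cube([36, 36, 401]);
translate([357, 787, 0]) cube([36, 36, 401]);
translate([780, 787, 0]) cube([36, 36, 401]);
translate([357, 802, 432]) cube([459, 21, 480]);


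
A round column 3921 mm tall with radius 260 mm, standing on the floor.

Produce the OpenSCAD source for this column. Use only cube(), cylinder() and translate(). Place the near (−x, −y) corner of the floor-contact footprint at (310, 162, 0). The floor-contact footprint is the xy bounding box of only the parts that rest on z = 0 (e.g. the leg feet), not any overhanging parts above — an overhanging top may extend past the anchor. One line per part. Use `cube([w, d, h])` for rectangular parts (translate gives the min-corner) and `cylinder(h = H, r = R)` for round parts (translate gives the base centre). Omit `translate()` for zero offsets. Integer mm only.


translate([570, 422, 0]) cylinder(h = 3921, r = 260);


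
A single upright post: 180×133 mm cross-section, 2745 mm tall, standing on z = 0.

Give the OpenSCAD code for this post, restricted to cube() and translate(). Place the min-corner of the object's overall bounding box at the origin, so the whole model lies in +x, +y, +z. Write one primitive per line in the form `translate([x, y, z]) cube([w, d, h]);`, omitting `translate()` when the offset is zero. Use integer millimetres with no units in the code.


cube([180, 133, 2745]);


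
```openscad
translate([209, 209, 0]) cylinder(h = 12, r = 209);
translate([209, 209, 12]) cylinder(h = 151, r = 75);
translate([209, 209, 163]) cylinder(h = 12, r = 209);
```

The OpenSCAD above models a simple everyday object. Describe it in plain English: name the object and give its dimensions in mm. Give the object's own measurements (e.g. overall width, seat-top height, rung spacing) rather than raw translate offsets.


A spool: two coaxial disc flanges of radius 209 mm and thickness 12 mm, joined by a core cylinder of radius 75 mm and height 151 mm. The lower flange rests on z = 0 and the three cylinders share a vertical axis.


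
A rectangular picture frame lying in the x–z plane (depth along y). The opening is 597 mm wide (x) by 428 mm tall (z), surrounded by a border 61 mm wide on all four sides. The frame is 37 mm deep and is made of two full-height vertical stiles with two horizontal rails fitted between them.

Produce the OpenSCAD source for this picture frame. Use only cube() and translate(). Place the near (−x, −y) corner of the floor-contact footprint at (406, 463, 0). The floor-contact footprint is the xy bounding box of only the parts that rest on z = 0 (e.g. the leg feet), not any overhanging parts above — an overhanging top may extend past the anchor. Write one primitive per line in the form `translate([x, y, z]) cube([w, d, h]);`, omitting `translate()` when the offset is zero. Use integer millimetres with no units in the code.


translate([406, 463, 0]) cube([61, 37, 550]);
translate([1064, 463, 0]) cube([61, 37, 550]);
translate([467, 463, 0]) cube([597, 37, 61]);
translate([467, 463, 489]) cube([597, 37, 61]);


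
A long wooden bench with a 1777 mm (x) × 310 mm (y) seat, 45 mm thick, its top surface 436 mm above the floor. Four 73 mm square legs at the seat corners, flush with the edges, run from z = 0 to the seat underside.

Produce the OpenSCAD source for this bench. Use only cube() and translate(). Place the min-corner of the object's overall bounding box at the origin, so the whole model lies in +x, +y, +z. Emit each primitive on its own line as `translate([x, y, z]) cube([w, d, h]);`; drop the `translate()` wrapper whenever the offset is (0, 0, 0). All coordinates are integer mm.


translate([0, 0, 391]) cube([1777, 310, 45]);
cube([73, 73, 391]);
translate([0, 237, 0]) cube([73, 73, 391]);
translate([1704, 0, 0]) cube([73, 73, 391]);
translate([1704, 237, 0]) cube([73, 73, 391]);


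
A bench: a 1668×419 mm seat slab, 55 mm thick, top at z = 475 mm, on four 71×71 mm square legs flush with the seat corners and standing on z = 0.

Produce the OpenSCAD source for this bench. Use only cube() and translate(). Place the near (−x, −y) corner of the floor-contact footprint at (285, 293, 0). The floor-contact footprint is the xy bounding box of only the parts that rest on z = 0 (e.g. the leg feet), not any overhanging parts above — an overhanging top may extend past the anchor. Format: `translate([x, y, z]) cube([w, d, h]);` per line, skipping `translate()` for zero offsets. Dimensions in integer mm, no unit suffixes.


translate([285, 293, 420]) cube([1668, 419, 55]);
translate([285, 293, 0]) cube([71, 71, 420]);
translate([285, 641, 0]) cube([71, 71, 420]);
translate([1882, 293, 0]) cube([71, 71, 420]);
translate([1882, 641, 0]) cube([71, 71, 420]);


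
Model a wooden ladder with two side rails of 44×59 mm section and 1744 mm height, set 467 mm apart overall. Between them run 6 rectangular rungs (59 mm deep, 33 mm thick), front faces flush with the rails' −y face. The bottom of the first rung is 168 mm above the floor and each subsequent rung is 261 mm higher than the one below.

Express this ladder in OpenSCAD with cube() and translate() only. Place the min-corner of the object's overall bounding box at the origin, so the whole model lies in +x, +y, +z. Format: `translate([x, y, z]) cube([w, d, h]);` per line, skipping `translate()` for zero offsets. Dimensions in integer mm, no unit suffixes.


// rung span = 467 - 2*44 = 379
// rung[k] z = 168 + k*261
cube([44, 59, 1744]);
translate([423, 0, 0]) cube([44, 59, 1744]);
translate([44, 0, 168]) cube([379, 59, 33]);
translate([44, 0, 429]) cube([379, 59, 33]);
translate([44, 0, 690]) cube([379, 59, 33]);
translate([44, 0, 951]) cube([379, 59, 33]);
translate([44, 0, 1212]) cube([379, 59, 33]);
translate([44, 0, 1473]) cube([379, 59, 33]);


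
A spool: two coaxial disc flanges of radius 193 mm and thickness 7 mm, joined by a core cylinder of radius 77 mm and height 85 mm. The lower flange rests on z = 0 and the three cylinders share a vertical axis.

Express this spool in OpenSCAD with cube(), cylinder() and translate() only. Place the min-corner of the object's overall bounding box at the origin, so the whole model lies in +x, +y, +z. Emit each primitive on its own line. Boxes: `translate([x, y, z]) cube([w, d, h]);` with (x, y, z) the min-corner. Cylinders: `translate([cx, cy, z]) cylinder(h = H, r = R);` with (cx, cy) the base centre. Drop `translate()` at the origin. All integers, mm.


translate([193, 193, 0]) cylinder(h = 7, r = 193);
translate([193, 193, 7]) cylinder(h = 85, r = 77);
translate([193, 193, 92]) cylinder(h = 7, r = 193);


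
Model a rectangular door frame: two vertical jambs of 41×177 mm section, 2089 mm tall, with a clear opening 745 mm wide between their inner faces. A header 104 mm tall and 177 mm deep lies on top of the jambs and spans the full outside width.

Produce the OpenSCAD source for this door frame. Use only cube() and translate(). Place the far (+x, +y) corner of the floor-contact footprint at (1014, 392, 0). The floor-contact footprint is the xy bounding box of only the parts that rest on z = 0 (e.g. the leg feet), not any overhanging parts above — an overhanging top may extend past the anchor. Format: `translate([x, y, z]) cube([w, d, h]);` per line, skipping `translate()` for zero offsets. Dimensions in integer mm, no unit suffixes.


translate([187, 215, 0]) cube([41, 177, 2089]);
translate([973, 215, 0]) cube([41, 177, 2089]);
translate([187, 215, 2089]) cube([827, 177, 104]);


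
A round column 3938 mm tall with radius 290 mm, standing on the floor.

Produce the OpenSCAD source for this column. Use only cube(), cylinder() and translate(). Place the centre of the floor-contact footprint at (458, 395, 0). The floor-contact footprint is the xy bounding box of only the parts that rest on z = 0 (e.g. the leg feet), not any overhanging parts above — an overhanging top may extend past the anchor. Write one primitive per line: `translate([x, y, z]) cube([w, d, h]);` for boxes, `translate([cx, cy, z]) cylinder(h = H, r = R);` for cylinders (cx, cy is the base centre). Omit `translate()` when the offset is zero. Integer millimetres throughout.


translate([458, 395, 0]) cylinder(h = 3938, r = 290);


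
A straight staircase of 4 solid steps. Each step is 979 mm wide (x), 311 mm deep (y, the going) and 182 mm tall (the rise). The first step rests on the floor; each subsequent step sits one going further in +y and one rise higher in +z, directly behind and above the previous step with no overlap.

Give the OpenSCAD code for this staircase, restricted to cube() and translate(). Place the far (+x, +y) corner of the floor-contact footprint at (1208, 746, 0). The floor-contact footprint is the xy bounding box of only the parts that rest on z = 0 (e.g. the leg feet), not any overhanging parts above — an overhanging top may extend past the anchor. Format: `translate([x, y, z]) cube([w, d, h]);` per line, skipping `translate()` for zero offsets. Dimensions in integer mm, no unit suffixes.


translate([229, 435, 0]) cube([979, 311, 182]);
translate([229, 746, 182]) cube([979, 311, 182]);
translate([229, 1057, 364]) cube([979, 311, 182]);
translate([229, 1368, 546]) cube([979, 311, 182]);


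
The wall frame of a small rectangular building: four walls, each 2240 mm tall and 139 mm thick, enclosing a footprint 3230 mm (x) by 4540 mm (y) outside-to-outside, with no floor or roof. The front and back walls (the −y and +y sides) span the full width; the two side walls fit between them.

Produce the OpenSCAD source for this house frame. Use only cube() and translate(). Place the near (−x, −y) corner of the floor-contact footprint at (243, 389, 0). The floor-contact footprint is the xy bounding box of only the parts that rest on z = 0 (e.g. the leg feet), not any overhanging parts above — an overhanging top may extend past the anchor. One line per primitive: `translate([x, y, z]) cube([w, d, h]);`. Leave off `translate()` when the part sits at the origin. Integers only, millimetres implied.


translate([243, 389, 0]) cube([3230, 139, 2240]);
translate([243, 4790, 0]) cube([3230, 139, 2240]);
translate([243, 528, 0]) cube([139, 4262, 2240]);
translate([3334, 528, 0]) cube([139, 4262, 2240]);


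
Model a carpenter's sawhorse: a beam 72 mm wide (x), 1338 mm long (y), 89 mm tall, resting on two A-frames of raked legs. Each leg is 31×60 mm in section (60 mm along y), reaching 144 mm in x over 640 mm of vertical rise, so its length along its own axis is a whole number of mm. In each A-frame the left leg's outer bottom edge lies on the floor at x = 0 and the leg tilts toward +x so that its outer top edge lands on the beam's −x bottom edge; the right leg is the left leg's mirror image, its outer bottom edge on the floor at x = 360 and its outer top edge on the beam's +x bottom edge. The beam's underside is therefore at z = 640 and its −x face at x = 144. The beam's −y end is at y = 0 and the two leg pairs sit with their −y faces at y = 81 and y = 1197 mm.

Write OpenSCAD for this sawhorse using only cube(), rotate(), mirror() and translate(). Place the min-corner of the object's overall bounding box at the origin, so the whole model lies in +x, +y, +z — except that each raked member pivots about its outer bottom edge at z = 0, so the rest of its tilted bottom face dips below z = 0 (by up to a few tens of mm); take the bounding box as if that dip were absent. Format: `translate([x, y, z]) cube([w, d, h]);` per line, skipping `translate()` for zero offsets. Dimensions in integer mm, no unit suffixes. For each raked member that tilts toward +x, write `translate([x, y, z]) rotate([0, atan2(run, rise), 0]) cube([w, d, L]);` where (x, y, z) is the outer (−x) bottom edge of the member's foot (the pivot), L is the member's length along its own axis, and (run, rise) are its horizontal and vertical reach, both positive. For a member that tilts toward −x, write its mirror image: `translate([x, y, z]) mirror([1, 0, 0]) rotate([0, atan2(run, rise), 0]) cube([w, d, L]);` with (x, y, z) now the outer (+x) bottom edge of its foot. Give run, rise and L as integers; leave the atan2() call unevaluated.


// leg length = √(144² + 640²) = 656
// right-leg outer foot x = 2·144 + 72 = 360
// beam min-corner = (144, 0, 640)
translate([144, 0, 640]) cube([72, 1338, 89]);
translate([0, 81, 0]) rotate([0, atan2(144, 640), 0]) cube([31, 60, 656]);
translate([360, 81, 0]) mirror([1, 0, 0]) rotate([0, atan2(144, 640), 0]) cube([31, 60, 656]);
translate([0, 1197, 0]) rotate([0, atan2(144, 640), 0]) cube([31, 60, 656]);
translate([360, 1197, 0]) mirror([1, 0, 0]) rotate([0, atan2(144, 640), 0]) cube([31, 60, 656]);


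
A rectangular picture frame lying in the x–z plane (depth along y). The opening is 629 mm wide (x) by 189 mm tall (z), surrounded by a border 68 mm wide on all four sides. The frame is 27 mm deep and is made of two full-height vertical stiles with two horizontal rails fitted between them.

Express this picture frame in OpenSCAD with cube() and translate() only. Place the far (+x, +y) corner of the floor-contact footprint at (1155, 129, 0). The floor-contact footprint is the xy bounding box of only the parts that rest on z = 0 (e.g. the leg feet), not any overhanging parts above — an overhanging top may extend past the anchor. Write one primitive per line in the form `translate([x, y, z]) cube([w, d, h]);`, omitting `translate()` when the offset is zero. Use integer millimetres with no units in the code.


translate([390, 102, 0]) cube([68, 27, 325]);
translate([1087, 102, 0]) cube([68, 27, 325]);
translate([458, 102, 0]) cube([629, 27, 68]);
translate([458, 102, 257]) cube([629, 27, 68]);


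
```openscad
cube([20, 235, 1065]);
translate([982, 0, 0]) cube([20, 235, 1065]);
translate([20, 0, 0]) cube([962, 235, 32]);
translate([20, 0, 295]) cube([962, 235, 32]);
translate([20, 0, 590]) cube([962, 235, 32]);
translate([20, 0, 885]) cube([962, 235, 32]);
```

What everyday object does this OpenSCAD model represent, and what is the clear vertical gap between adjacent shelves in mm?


A bookshelf. The clear shelf gap is 263 mm.

Two tall side panels with 4 horizontal boards between them — a bookshelf. The first two shelf undersides are at z = 0 and z = 295; with shelf thickness 32, the clear gap is 295 − 0 − 32 = 263 mm.


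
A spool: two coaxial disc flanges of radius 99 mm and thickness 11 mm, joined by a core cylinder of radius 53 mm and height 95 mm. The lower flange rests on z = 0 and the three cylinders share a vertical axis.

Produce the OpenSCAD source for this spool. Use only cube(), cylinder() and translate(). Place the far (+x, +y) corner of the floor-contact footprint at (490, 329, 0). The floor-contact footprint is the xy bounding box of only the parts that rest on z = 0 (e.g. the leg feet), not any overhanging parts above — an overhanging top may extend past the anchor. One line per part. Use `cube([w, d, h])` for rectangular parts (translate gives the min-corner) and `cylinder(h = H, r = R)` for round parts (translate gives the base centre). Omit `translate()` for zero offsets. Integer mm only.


translate([391, 230, 0]) cylinder(h = 11, r = 99);
translate([391, 230, 11]) cylinder(h = 95, r = 53);
translate([391, 230, 106]) cylinder(h = 11, r = 99);


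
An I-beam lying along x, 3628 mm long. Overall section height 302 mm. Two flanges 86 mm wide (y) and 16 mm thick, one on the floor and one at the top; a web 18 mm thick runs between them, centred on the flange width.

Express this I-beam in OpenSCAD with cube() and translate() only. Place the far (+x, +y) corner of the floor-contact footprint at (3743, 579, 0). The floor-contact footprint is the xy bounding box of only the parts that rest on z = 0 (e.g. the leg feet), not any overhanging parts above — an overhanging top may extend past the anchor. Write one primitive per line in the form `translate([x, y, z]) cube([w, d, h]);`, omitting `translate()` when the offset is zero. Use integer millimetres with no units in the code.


translate([115, 493, 0]) cube([3628, 86, 16]);
translate([115, 527, 16]) cube([3628, 18, 270]);
translate([115, 493, 286]) cube([3628, 86, 16]);


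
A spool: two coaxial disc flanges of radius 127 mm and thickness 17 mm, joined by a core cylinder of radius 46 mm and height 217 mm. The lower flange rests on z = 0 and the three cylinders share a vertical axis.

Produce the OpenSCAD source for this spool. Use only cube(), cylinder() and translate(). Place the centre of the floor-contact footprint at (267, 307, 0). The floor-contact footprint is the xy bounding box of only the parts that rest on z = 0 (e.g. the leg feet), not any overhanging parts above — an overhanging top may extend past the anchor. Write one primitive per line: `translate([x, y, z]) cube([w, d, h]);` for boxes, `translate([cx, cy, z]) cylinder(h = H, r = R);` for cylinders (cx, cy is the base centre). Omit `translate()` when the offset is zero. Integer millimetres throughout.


translate([267, 307, 0]) cylinder(h = 17, r = 127);
translate([267, 307, 17]) cylinder(h = 217, r = 46);
translate([267, 307, 234]) cylinder(h = 17, r = 127);


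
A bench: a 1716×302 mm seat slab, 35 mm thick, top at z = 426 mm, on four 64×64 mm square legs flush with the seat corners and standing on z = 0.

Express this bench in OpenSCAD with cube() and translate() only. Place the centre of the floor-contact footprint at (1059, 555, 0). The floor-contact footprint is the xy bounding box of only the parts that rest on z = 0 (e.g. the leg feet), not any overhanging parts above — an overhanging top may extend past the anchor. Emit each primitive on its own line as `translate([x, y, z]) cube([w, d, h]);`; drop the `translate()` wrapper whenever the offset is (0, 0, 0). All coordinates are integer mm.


translate([201, 404, 391]) cube([1716, 302, 35]);
translate([201, 404, 0]) cube([64, 64, 391]);
translate([201, 642, 0]) cube([64, 64, 391]);
translate([1853, 404, 0]) cube([64, 64, 391]);
translate([1853, 642, 0]) cube([64, 64, 391]);


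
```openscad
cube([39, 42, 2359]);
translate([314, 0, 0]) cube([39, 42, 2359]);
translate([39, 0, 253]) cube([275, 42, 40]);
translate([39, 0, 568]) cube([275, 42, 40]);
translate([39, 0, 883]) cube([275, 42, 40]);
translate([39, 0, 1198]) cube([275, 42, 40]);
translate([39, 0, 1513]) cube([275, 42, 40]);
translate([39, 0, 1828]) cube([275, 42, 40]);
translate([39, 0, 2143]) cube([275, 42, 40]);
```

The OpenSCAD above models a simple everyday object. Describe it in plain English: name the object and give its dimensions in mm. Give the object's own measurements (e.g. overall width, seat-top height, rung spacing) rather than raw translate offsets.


A straight ladder. Two 39×42 mm vertical rails, 2359 mm tall, stand 353 mm apart (outside-to-outside) with their front faces coplanar on the −y side. 7 rungs, each 42 mm deep and 40 mm tall, span between the inner faces of the rails, front faces flush with the rails. The lowest rung's underside is at z = 253 mm and rungs are spaced 315 mm apart (underside to underside).


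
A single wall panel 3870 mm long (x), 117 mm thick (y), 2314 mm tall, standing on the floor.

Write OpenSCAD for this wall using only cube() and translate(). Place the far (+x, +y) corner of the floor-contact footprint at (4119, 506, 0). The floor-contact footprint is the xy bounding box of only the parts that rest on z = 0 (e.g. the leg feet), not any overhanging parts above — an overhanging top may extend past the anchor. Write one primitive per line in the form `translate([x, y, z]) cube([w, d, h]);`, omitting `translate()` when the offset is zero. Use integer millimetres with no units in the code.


translate([249, 389, 0]) cube([3870, 117, 2314]);


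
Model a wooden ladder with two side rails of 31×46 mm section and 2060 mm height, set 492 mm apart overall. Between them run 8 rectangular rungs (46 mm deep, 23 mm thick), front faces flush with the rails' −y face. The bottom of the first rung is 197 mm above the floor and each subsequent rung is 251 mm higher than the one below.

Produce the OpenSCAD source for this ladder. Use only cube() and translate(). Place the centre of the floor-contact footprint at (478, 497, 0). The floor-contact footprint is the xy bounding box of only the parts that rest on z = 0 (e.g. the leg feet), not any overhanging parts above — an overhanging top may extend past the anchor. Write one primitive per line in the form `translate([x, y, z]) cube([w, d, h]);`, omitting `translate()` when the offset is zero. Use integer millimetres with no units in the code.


// rung span = 492 - 2*31 = 430
// rung[k] z = 197 + k*251
translate([232, 474, 0]) cube([31, 46, 2060]);
translate([693, 474, 0]) cube([31, 46, 2060]);
translate([263, 474, 197]) cube([430, 46, 23]);
translate([263, 474, 448]) cube([430, 46, 23]);
translate([263, 474, 699]) cube([430, 46, 23]);
translate([263, 474, 950]) cube([430, 46, 23]);
translate([263, 474, 1201]) cube([430, 46, 23]);
translate([263, 474, 1452]) cube([430, 46, 23]);
translate([263, 474, 1703]) cube([430, 46, 23]);
translate([263, 474, 1954]) cube([430, 46, 23]);
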